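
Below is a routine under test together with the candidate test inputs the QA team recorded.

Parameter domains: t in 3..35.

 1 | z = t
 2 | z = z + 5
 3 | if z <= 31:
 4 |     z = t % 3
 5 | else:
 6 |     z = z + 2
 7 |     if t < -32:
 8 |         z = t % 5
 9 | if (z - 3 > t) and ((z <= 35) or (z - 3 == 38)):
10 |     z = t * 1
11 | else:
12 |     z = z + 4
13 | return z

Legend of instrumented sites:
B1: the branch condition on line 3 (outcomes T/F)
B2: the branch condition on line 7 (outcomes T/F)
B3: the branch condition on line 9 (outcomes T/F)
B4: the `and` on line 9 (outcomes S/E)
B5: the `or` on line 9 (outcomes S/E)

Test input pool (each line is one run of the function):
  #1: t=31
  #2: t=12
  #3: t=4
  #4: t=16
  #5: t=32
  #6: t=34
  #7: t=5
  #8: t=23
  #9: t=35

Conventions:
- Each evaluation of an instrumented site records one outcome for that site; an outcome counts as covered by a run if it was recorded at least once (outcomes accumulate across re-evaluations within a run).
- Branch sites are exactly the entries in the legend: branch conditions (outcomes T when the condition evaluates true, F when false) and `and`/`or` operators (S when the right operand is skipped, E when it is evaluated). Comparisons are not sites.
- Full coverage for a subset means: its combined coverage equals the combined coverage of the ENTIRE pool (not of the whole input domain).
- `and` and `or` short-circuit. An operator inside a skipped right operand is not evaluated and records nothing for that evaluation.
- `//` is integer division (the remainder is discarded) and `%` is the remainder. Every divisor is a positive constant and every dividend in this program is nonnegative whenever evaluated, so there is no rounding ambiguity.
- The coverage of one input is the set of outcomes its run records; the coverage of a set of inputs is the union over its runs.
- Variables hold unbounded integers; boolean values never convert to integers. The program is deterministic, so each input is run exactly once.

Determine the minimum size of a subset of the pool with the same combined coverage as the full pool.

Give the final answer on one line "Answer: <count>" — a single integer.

test 1 (t=31) fires B1->F, B2->F, B4->E, B5->E, B3->F; hits B1=F, B2=F, B3=F, B4=E, B5=E
test 2 (t=12) fires B1->T, B4->S, B3->F; hits B1=T, B3=F, B4=S
test 3 (t=4) fires B1->T, B4->S, B3->F; hits B1=T, B3=F, B4=S
test 4 (t=16) fires B1->T, B4->S, B3->F; hits B1=T, B3=F, B4=S
test 5 (t=32) fires B1->F, B2->F, B4->E, B5->E, B3->F; hits B1=F, B2=F, B3=F, B4=E, B5=E
test 6 (t=34) fires B1->F, B2->F, B4->E, B5->E, B3->T; hits B1=F, B2=F, B3=T, B4=E, B5=E
test 7 (t=5) fires B1->T, B4->S, B3->F; hits B1=T, B3=F, B4=S
test 8 (t=23) fires B1->T, B4->S, B3->F; hits B1=T, B3=F, B4=S
test 9 (t=35) fires B1->F, B2->F, B4->E, B5->E, B3->F; hits B1=F, B2=F, B3=F, B4=E, B5=E
union over all inputs: B1=T, B1=F, B2=F, B3=T, B3=F, B4=S, B4=E, B5=E (8 outcomes)
every size-1 subset falls short of the 8 outcomes (best: 5/8)
size 2: inputs {2, 6} cover all 8 outcomes, and no lexicographically smaller subset of this size does

Answer: 2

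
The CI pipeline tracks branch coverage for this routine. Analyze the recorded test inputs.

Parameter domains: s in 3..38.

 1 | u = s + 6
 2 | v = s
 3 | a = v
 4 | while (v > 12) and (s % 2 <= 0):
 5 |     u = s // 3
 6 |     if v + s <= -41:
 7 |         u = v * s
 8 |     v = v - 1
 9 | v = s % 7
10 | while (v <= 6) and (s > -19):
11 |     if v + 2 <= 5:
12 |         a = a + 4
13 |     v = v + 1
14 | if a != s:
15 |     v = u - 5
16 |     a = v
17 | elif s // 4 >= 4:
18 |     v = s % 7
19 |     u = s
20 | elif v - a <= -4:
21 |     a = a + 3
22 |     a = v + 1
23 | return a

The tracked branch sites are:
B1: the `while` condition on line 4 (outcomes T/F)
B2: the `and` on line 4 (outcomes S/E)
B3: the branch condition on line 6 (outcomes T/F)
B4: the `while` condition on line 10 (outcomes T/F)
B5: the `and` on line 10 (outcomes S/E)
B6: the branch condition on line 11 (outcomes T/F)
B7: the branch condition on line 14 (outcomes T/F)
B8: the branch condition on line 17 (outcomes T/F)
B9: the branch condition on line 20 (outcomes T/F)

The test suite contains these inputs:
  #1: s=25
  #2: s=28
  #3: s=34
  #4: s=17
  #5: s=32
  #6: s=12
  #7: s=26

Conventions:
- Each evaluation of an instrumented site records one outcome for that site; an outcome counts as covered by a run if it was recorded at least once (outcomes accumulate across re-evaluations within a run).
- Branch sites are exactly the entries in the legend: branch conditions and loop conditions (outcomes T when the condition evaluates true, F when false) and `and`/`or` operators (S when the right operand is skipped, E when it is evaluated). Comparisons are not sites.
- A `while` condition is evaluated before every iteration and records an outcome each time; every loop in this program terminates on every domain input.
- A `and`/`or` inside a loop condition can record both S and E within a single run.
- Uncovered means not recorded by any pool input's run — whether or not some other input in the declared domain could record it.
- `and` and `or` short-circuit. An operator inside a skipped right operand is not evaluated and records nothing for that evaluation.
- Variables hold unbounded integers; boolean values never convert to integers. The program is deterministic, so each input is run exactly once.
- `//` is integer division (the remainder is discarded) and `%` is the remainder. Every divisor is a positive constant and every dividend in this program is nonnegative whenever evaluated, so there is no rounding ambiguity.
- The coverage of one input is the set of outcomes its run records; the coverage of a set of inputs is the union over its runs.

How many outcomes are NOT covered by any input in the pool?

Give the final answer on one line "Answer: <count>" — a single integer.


test 1 (s=25) hits B1=F, B2=E, B4=T, B4=F, B5=S, B5=E, B6=F, B7=F, B8=T
test 2 (s=28) hits B1=T, B1=F, B2=S, B2=E, B3=F, B4=T, B4=F, B5=S, B5=E, B6=T, B6=F, B7=T
test 3 (s=34) hits B1=T, B1=F, B2=S, B2=E, B3=F, B4=T, B4=F, B5=S, B5=E, B6=F, B7=F, B8=T
test 4 (s=17) hits B1=F, B2=E, B4=T, B4=F, B5=S, B5=E, B6=T, B6=F, B7=T
test 5 (s=32) hits B1=T, B1=F, B2=S, B2=E, B3=F, B4=T, B4=F, B5=S, B5=E, B6=F, B7=F, B8=T
test 6 (s=12) hits B1=F, B2=S, B4=T, B4=F, B5=S, B5=E, B6=F, B7=F, B8=F, B9=T
test 7 (s=26) hits B1=T, B1=F, B2=S, B2=E, B3=F, B4=T, B4=F, B5=S, B5=E, B6=F, B7=F, B8=T
union over the pool: B1=T, B1=F, B2=S, B2=E, B3=F, B4=T, B4=F, B5=S, B5=E, B6=T, B6=F, B7=T, B7=F, B8=T, B8=F, B9=T
uncovered (2 of 18): B3=T, B9=F
Answer: 2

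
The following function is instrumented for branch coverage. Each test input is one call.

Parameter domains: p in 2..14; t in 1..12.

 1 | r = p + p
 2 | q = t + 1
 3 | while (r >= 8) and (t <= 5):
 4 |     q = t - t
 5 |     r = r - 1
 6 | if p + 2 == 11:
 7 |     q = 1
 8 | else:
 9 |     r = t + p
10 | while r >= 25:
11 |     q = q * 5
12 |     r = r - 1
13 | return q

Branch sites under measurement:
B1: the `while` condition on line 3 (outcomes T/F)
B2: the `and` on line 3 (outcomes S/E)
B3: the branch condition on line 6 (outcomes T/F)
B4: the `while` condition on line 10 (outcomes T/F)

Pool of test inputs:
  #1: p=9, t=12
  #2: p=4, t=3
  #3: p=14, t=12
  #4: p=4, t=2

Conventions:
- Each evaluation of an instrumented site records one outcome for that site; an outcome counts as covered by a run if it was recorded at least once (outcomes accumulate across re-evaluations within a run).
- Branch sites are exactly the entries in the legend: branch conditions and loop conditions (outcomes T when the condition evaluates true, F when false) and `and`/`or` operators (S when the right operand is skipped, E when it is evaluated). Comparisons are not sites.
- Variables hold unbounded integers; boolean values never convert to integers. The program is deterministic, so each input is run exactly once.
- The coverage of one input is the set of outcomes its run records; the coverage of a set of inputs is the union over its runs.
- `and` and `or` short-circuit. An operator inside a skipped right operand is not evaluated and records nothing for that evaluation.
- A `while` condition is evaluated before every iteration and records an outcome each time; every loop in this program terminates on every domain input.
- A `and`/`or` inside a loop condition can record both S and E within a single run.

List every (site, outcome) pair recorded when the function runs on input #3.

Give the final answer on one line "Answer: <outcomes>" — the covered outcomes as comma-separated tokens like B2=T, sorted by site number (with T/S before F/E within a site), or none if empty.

Tracing the run of input #3 (p=14, t=12):
  B2->E, B1->F, B3->F, B4->T, B4->T, B4->F
distinct outcomes covered: B1=F, B2=E, B3=F, B4=T, B4=F

Answer: B1=F, B2=E, B3=F, B4=T, B4=F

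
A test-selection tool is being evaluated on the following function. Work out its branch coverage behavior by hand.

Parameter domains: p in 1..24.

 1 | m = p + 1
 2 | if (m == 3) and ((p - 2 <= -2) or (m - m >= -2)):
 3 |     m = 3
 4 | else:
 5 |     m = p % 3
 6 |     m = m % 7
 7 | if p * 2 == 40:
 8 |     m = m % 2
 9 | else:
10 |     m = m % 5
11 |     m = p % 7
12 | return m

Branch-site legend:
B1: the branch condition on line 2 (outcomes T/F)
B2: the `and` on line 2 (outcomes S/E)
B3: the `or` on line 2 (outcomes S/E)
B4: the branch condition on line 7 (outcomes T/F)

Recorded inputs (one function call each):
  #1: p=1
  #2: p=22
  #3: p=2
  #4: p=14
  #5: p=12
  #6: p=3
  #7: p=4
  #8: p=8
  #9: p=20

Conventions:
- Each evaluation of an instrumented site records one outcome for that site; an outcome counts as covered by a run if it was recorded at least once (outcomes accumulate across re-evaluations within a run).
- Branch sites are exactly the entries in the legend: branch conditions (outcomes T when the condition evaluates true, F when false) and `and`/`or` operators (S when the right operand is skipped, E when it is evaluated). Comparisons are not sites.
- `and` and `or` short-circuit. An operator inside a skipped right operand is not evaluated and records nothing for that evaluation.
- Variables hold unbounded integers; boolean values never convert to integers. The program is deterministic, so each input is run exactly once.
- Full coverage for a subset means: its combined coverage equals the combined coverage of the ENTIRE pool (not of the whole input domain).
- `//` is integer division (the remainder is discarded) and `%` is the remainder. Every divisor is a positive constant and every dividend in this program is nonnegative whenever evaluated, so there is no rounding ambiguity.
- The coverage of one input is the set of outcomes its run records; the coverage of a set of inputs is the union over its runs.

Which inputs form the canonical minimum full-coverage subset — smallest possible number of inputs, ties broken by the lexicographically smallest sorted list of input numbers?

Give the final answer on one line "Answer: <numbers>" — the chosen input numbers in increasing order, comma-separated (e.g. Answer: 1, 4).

run #1 (p=1) records B1=F, B2=S, B4=F
run #2 (p=22) records B1=F, B2=S, B4=F
run #3 (p=2) records B1=T, B2=E, B3=E, B4=F
run #4 (p=14) records B1=F, B2=S, B4=F
run #5 (p=12) records B1=F, B2=S, B4=F
run #6 (p=3) records B1=F, B2=S, B4=F
run #7 (p=4) records B1=F, B2=S, B4=F
run #8 (p=8) records B1=F, B2=S, B4=F
run #9 (p=20) records B1=F, B2=S, B4=T
pool-wide coverage (7 outcomes): B1=T, B1=F, B2=S, B2=E, B3=E, B4=T, B4=F
no size-1 subset reaches all 7 outcomes (best union: 4/7)
the canonical winner is {3, 9}: size 2, full 7-outcome coverage, earliest index list among size-2 covers

Answer: 3, 9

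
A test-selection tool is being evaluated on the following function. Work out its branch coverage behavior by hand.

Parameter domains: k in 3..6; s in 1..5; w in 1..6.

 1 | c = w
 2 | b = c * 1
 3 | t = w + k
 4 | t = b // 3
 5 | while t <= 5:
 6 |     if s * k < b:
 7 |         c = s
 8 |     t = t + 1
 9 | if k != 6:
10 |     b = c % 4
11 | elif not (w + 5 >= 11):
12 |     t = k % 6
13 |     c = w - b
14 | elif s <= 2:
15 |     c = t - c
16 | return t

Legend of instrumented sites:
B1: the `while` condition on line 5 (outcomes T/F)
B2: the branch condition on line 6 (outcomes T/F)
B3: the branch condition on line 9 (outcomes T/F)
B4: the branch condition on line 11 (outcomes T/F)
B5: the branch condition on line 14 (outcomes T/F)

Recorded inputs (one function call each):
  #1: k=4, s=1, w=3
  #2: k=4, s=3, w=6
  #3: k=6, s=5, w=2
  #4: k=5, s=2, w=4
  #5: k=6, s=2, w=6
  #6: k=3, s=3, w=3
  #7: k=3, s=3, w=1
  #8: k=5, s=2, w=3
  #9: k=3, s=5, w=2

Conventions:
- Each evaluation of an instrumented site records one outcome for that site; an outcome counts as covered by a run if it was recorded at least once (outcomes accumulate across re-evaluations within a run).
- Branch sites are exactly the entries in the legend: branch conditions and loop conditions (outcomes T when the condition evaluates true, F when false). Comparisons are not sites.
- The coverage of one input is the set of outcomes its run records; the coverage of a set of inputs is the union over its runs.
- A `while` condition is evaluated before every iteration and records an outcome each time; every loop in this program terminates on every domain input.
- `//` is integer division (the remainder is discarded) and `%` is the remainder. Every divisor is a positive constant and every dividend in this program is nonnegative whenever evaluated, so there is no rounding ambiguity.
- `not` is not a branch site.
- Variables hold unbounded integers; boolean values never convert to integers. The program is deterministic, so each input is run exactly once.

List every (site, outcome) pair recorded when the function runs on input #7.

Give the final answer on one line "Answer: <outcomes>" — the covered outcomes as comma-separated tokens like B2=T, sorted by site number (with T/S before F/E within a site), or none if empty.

Event log for input #7 (k=3, s=3, w=1):
  B1->T, B2->F, B1->T, B2->F, B1->T, B2->F, B1->T, B2->F, B1->T, B2->F
  B1->T, B2->F, B1->F, B3->T
as a set, this run covers: B1=T, B1=F, B2=F, B3=T

Answer: B1=T, B1=F, B2=F, B3=T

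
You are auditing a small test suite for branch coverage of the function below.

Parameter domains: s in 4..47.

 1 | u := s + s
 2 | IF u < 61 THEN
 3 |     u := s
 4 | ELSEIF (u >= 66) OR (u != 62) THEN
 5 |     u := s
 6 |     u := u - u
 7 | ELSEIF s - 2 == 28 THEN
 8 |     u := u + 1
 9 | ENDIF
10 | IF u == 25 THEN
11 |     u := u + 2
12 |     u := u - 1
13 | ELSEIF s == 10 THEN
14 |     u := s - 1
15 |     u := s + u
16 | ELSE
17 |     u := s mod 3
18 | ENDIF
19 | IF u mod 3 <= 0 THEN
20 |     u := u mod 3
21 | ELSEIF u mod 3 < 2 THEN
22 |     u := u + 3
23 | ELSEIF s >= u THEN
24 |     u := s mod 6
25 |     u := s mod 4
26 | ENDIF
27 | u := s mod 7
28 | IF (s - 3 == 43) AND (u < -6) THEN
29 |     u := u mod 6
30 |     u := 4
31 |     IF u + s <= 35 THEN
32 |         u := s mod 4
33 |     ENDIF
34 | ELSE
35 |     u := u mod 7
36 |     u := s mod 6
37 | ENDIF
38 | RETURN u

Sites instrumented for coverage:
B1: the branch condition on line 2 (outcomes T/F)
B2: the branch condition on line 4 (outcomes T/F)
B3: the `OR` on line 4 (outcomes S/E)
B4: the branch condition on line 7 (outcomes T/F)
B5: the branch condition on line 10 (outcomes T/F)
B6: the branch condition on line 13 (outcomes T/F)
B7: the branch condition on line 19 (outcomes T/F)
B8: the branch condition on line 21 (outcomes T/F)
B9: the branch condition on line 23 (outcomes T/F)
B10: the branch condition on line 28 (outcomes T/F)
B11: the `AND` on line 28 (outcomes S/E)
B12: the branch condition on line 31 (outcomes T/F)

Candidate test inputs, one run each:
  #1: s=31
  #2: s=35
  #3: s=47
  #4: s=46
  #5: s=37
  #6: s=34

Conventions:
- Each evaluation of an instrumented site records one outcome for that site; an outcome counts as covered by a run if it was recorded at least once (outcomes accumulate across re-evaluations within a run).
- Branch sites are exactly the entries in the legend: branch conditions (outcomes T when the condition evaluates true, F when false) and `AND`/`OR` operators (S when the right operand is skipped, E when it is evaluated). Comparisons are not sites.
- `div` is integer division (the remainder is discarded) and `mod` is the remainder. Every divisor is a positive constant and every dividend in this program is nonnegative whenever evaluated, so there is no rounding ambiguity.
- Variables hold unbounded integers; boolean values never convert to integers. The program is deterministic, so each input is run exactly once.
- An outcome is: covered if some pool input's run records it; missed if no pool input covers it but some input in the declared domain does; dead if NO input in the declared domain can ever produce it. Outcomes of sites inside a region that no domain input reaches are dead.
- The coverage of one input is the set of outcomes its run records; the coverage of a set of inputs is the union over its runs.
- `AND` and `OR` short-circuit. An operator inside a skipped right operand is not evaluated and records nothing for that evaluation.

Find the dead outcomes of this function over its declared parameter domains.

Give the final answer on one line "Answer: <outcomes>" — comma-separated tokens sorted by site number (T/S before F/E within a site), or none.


running all 44 domain inputs and tallying outcomes:
  B4=T: never recorded by any domain input -> dead
  B10=T: never recorded by any domain input -> dead
  B12=T: never recorded by any domain input -> dead
  B12=F: never recorded by any domain input -> dead
  reachable outcomes have witnesses, e.g. B1=T (e.g. s=4), B1=F (e.g. s=31), B2=T (e.g. s=32), B2=F (e.g. s=31)
Answer: B4=T, B10=T, B12=T, B12=F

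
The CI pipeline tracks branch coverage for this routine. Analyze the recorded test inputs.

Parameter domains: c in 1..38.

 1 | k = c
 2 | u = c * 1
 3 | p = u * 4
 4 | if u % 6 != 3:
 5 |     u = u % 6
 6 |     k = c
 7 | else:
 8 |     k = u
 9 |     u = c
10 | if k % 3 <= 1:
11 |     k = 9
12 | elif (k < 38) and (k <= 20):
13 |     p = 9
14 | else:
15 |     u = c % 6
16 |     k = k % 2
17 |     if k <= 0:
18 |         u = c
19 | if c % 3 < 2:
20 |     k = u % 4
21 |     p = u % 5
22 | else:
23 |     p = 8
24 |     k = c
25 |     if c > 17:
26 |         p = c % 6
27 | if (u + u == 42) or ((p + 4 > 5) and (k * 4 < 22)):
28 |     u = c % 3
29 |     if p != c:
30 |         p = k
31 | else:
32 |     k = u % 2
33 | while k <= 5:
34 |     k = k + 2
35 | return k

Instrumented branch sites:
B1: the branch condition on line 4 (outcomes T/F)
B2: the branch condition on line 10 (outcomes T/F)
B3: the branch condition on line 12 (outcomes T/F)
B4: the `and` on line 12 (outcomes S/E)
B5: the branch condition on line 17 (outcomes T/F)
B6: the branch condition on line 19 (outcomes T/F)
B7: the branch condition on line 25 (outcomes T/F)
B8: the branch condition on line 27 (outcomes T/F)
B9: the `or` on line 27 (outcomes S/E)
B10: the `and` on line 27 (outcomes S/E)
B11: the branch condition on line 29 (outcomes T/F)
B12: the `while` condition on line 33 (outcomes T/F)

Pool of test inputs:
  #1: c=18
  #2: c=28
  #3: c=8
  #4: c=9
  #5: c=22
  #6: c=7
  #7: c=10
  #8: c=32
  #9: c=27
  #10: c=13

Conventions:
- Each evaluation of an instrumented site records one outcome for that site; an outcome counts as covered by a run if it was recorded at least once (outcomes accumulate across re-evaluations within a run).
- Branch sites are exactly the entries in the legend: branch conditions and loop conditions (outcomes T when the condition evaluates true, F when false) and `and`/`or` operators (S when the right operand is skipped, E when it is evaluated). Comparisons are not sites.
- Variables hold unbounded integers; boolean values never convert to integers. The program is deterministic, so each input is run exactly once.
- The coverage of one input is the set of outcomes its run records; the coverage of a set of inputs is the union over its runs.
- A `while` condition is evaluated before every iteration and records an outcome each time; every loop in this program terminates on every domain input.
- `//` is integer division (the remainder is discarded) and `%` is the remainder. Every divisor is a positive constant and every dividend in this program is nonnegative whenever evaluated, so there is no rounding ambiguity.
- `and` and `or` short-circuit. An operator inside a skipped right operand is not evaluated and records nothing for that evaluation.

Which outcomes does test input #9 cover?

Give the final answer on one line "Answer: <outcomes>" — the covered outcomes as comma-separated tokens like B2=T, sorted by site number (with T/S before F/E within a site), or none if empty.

Event log for input #9 (c=27):
  B1->F, B2->T, B6->T, B9->E, B10->E, B8->T, B11->T, B12->T, B12->T, B12->F
as a set, this run covers: B1=F, B2=T, B6=T, B8=T, B9=E, B10=E, B11=T, B12=T, B12=F

Answer: B1=F, B2=T, B6=T, B8=T, B9=E, B10=E, B11=T, B12=T, B12=F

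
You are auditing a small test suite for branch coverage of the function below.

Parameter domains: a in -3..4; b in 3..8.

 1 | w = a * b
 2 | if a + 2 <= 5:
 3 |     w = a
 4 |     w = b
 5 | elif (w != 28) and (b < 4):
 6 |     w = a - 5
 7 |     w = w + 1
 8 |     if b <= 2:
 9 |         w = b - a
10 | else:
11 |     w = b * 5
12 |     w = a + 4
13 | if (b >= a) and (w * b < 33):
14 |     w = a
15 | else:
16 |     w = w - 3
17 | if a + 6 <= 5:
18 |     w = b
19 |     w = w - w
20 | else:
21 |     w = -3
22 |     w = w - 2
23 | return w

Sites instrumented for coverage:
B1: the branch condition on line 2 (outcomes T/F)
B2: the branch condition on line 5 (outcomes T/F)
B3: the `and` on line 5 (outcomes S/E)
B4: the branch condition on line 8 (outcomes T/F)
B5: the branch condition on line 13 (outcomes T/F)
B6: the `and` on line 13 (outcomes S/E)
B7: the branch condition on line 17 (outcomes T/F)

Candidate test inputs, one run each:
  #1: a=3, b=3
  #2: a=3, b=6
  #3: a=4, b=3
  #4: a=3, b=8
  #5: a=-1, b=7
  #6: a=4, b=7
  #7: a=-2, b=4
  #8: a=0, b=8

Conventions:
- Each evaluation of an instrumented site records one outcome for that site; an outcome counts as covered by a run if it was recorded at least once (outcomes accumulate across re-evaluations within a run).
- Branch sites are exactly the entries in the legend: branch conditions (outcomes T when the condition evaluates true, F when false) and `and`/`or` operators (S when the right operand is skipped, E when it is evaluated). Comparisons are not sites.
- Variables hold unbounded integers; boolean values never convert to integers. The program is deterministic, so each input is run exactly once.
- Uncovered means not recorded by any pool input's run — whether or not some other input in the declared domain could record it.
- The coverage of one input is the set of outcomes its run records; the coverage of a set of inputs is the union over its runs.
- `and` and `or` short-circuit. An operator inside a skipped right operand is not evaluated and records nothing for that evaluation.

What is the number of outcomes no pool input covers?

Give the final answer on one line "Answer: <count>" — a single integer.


run #1 (a=3, b=3) runs B1->T, B6->E, B5->T, B7->F; records B1=T, B5=T, B6=E, B7=F
run #2 (a=3, b=6) runs B1->T, B6->E, B5->F, B7->F; records B1=T, B5=F, B6=E, B7=F
run #3 (a=4, b=3) runs B1->F, B3->E, B2->T, B4->F, B6->S, B5->F, B7->F; records B1=F, B2=T, B3=E, B4=F, B5=F, B6=S, B7=F
run #4 (a=3, b=8) runs B1->T, B6->E, B5->F, B7->F; records B1=T, B5=F, B6=E, B7=F
run #5 (a=-1, b=7) runs B1->T, B6->E, B5->F, B7->T; records B1=T, B5=F, B6=E, B7=T
run #6 (a=4, b=7) runs B1->F, B3->S, B2->F, B6->E, B5->F, B7->F; records B1=F, B2=F, B3=S, B5=F, B6=E, B7=F
run #7 (a=-2, b=4) runs B1->T, B6->E, B5->T, B7->T; records B1=T, B5=T, B6=E, B7=T
run #8 (a=0, b=8) runs B1->T, B6->E, B5->F, B7->F; records B1=T, B5=F, B6=E, B7=F
union over the pool: B1=T, B1=F, B2=T, B2=F, B3=S, B3=E, B4=F, B5=T, B5=F, B6=S, B6=E, B7=T, B7=F
uncovered (1 of 14): B4=T
Answer: 1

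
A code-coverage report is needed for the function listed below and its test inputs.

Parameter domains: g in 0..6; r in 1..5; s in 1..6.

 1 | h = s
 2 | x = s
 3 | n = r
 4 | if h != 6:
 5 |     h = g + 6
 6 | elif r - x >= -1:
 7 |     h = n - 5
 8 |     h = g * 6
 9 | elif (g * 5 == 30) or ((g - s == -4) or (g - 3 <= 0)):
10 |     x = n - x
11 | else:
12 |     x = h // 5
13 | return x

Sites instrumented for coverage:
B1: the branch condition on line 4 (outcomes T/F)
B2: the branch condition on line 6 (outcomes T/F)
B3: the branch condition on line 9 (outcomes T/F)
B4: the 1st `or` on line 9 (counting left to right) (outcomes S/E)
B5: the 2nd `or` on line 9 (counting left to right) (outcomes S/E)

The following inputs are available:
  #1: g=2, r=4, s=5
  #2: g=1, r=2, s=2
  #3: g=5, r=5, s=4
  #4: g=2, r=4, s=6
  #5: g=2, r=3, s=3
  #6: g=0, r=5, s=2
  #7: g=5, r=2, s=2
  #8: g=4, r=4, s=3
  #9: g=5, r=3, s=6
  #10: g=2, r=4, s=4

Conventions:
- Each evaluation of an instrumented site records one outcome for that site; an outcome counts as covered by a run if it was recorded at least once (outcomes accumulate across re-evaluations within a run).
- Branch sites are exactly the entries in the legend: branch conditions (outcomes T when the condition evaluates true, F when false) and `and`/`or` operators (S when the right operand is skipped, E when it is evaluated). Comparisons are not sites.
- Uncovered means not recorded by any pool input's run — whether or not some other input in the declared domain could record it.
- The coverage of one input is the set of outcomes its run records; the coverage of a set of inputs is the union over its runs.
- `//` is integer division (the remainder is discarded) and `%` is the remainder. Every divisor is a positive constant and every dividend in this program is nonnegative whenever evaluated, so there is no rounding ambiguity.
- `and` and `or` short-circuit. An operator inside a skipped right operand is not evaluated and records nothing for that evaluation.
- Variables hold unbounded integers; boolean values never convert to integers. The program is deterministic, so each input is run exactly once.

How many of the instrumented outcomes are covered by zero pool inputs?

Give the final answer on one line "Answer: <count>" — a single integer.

run #1 (g=2, r=4, s=5) runs B1->T; records B1=T
run #2 (g=1, r=2, s=2) runs B1->T; records B1=T
run #3 (g=5, r=5, s=4) runs B1->T; records B1=T
run #4 (g=2, r=4, s=6) runs B1->F, B2->F, B4->E, B5->S, B3->T; records B1=F, B2=F, B3=T, B4=E, B5=S
run #5 (g=2, r=3, s=3) runs B1->T; records B1=T
run #6 (g=0, r=5, s=2) runs B1->T; records B1=T
run #7 (g=5, r=2, s=2) runs B1->T; records B1=T
run #8 (g=4, r=4, s=3) runs B1->T; records B1=T
run #9 (g=5, r=3, s=6) runs B1->F, B2->F, B4->E, B5->E, B3->F; records B1=F, B2=F, B3=F, B4=E, B5=E
run #10 (g=2, r=4, s=4) runs B1->T; records B1=T
union over the pool: B1=T, B1=F, B2=F, B3=T, B3=F, B4=E, B5=S, B5=E
uncovered (2 of 10): B2=T, B4=S

Answer: 2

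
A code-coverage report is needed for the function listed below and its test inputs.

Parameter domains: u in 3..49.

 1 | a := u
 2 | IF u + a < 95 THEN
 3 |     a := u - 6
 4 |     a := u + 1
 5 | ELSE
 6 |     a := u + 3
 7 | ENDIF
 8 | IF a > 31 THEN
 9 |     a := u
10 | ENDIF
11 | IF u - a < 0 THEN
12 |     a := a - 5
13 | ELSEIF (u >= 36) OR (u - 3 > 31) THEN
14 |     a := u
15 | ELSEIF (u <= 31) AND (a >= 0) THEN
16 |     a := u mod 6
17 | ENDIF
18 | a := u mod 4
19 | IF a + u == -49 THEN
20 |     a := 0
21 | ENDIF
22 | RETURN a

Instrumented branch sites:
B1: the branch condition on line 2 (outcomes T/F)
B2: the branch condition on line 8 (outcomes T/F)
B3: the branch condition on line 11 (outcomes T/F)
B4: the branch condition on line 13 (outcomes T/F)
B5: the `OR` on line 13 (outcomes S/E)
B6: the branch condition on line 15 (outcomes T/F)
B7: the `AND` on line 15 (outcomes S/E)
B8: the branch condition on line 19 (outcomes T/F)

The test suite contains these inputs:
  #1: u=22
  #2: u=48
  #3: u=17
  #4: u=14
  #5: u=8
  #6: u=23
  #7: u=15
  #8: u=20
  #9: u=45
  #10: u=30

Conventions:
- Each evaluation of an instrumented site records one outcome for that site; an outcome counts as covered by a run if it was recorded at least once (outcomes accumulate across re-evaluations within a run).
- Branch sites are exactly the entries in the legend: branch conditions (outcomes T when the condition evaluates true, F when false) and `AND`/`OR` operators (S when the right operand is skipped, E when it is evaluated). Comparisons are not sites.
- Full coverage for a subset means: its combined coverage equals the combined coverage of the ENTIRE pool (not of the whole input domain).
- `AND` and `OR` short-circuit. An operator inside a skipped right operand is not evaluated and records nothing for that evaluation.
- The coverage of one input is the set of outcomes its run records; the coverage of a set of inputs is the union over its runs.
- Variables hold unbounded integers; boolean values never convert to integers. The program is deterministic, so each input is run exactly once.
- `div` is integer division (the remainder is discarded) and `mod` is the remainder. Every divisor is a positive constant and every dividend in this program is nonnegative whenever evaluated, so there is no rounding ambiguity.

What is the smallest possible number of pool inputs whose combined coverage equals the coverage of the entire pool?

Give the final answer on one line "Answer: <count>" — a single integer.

run #1 (u=22) runs B1->T, B2->F, B3->T, B8->F; records B1=T, B2=F, B3=T, B8=F
run #2 (u=48) runs B1->F, B2->T, B3->F, B5->S, B4->T, B8->F; records B1=F, B2=T, B3=F, B4=T, B5=S, B8=F
run #3 (u=17) runs B1->T, B2->F, B3->T, B8->F; records B1=T, B2=F, B3=T, B8=F
run #4 (u=14) runs B1->T, B2->F, B3->T, B8->F; records B1=T, B2=F, B3=T, B8=F
run #5 (u=8) runs B1->T, B2->F, B3->T, B8->F; records B1=T, B2=F, B3=T, B8=F
run #6 (u=23) runs B1->T, B2->F, B3->T, B8->F; records B1=T, B2=F, B3=T, B8=F
run #7 (u=15) runs B1->T, B2->F, B3->T, B8->F; records B1=T, B2=F, B3=T, B8=F
run #8 (u=20) runs B1->T, B2->F, B3->T, B8->F; records B1=T, B2=F, B3=T, B8=F
run #9 (u=45) runs B1->T, B2->T, B3->F, B5->S, B4->T, B8->F; records B1=T, B2=T, B3=F, B4=T, B5=S, B8=F
run #10 (u=30) runs B1->T, B2->F, B3->T, B8->F; records B1=T, B2=F, B3=T, B8=F
union over all inputs: B1=T, B1=F, B2=T, B2=F, B3=T, B3=F, B4=T, B5=S, B8=F (9 outcomes)
checked all size-1 subsets: none covers 9 outcomes (max 6/9)
at size 2, {1, 2} reaches all 9 outcomes; every lexicographically earlier size-2 subset fails

Answer: 2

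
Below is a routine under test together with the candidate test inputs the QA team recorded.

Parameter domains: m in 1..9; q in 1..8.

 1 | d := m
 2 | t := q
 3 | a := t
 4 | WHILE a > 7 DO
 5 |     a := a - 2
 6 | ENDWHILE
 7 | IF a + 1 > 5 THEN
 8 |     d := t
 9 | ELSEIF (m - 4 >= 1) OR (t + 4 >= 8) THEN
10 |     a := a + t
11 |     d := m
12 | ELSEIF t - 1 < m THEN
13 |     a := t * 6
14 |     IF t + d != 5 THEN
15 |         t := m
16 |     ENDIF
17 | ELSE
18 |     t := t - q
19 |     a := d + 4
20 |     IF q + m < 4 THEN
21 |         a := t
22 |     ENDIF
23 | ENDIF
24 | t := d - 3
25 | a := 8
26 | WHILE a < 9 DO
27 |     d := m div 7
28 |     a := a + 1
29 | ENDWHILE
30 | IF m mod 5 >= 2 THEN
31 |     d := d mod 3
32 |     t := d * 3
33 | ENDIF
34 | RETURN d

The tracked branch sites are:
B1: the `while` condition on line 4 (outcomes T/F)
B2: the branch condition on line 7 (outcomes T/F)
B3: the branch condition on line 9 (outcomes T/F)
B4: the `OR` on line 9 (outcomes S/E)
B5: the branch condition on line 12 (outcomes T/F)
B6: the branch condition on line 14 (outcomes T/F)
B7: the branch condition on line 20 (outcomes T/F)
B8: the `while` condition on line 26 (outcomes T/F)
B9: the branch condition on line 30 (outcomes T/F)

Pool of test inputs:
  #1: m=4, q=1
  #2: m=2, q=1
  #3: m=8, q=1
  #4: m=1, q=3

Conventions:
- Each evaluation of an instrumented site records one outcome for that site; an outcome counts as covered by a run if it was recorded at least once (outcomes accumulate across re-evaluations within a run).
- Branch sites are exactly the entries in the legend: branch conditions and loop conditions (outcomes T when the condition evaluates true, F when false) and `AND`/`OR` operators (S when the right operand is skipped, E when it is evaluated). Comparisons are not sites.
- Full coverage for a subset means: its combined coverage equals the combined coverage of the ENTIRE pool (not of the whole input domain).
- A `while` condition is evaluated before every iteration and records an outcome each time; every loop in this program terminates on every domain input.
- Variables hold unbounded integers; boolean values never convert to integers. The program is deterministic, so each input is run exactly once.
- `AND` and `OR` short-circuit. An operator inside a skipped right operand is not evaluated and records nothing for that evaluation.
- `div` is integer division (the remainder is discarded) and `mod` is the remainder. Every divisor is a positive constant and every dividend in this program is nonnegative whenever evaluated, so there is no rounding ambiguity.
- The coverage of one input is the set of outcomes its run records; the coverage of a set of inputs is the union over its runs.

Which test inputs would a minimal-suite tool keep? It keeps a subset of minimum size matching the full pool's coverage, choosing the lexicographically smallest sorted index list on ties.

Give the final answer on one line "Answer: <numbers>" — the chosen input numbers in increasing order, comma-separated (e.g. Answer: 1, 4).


#1 (m=4, q=1) -> B1->F, B2->F, B4->E, B3->F, B5->T, B6->F, B8->T, B8->F, B9->T; covered: B1=F, B2=F, B3=F, B4=E, B5=T, B6=F, B8=T, B8=F, B9=T
#2 (m=2, q=1) -> B1->F, B2->F, B4->E, B3->F, B5->T, B6->T, B8->T, B8->F, B9->T; covered: B1=F, B2=F, B3=F, B4=E, B5=T, B6=T, B8=T, B8=F, B9=T
#3 (m=8, q=1) -> B1->F, B2->F, B4->S, B3->T, B8->T, B8->F, B9->T; covered: B1=F, B2=F, B3=T, B4=S, B8=T, B8=F, B9=T
#4 (m=1, q=3) -> B1->F, B2->F, B4->E, B3->F, B5->F, B7->F, B8->T, B8->F, B9->F; covered: B1=F, B2=F, B3=F, B4=E, B5=F, B7=F, B8=T, B8=F, B9=F
union over all inputs: B1=F, B2=F, B3=T, B3=F, B4=S, B4=E, B5=T, B5=F, B6=T, B6=F, B7=F, B8=T, B8=F, B9=T, B9=F (15 outcomes)
checked all size-1 subsets: none covers 15 outcomes (max 9/15)
checked all size-2 subsets: none covers 15 outcomes (max 12/15)
checked all size-3 subsets: none covers 15 outcomes (max 14/15)
at size 4, {1, 2, 3, 4} reaches all 15 outcomes; every lexicographically earlier size-4 subset fails
Answer: 1, 2, 3, 4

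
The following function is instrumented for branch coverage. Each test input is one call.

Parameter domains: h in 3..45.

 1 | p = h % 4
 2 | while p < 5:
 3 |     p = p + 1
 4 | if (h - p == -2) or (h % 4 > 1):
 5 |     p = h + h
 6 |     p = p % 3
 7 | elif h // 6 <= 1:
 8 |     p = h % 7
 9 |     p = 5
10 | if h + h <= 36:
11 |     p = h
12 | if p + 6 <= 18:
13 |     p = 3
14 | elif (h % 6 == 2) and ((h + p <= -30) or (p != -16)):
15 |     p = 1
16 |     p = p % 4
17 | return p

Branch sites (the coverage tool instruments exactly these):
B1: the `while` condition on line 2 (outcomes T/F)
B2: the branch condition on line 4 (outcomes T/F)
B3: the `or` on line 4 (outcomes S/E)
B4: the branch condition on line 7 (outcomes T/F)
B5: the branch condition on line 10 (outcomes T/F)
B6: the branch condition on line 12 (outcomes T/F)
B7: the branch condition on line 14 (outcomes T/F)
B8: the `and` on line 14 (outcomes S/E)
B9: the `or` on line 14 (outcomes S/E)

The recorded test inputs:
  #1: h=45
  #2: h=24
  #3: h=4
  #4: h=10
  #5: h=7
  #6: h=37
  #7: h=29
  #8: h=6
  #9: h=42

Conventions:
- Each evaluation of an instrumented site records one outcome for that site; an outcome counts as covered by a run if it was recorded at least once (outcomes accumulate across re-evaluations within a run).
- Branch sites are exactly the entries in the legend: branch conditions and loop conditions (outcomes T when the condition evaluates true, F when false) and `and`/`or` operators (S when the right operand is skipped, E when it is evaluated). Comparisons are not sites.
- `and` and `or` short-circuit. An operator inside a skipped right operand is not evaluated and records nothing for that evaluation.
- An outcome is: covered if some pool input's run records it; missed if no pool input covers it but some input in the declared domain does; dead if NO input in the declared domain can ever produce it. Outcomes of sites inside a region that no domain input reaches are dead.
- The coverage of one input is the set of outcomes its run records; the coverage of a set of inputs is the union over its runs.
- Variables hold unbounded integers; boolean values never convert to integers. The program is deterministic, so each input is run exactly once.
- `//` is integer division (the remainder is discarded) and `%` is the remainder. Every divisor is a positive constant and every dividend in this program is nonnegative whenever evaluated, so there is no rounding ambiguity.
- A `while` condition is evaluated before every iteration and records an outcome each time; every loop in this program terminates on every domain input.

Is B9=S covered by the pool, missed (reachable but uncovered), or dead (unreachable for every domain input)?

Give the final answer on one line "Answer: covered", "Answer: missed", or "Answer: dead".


no pool input records B9=S
checking all 43 inputs in the declared domain: B9=S is never recorded -> dead
Answer: dead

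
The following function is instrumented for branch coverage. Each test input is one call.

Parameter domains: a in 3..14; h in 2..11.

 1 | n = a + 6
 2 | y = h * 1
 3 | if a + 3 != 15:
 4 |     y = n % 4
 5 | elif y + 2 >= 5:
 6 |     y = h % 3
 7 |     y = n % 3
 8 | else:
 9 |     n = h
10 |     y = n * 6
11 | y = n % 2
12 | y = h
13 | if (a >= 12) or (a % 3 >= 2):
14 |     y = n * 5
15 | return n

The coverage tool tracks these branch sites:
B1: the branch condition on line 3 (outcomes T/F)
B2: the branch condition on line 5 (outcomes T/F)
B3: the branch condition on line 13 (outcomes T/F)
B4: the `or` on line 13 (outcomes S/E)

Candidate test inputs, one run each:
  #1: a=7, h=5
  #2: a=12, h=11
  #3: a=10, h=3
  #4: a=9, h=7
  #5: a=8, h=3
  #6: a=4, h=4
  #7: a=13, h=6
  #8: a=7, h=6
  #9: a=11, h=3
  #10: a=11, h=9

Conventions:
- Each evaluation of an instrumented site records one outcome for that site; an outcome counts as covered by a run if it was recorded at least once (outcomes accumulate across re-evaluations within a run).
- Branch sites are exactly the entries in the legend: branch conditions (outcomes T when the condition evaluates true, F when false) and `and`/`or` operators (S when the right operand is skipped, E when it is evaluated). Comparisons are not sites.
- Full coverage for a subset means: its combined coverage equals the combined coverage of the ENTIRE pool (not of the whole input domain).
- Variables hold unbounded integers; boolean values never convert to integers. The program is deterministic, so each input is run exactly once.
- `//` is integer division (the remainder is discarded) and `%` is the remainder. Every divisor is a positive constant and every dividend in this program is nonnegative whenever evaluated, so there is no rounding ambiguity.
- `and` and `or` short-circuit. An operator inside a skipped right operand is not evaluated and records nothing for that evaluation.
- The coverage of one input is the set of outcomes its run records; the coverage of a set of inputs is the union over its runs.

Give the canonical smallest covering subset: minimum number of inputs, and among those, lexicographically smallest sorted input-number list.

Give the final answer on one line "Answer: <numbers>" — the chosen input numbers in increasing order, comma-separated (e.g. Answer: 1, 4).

run #1 (a=7, h=5) records B1=T, B3=F, B4=E
run #2 (a=12, h=11) records B1=F, B2=T, B3=T, B4=S
run #3 (a=10, h=3) records B1=T, B3=F, B4=E
run #4 (a=9, h=7) records B1=T, B3=F, B4=E
run #5 (a=8, h=3) records B1=T, B3=T, B4=E
run #6 (a=4, h=4) records B1=T, B3=F, B4=E
run #7 (a=13, h=6) records B1=T, B3=T, B4=S
run #8 (a=7, h=6) records B1=T, B3=F, B4=E
run #9 (a=11, h=3) records B1=T, B3=T, B4=E
run #10 (a=11, h=9) records B1=T, B3=T, B4=E
the full pool covers 7 outcomes: B1=T, B1=F, B2=T, B3=T, B3=F, B4=S, B4=E
checked all size-1 subsets: none covers 7 outcomes (max 4/7)
the canonical winner is {1, 2}: size 2, full 7-outcome coverage, earliest index list among size-2 covers

Answer: 1, 2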